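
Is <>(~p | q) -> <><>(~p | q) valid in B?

Valid in B

Tableau for the negation ~(<>(~p | q) -> <><>(~p | q)):
1. ~(<>(~p | q) -> <><>(~p | q)), u
2. <>(~p | q), u
3. ~<><>(~p | q), u
4. ~<>(~p | q), u
5. ~(~p | q), u
6. p, u
7. ~q, u
8. ~p | q, v
9. ~<>(~p | q), v
10. ~(~p | q), v
11. p, v
12. ~q, v
13. q, v
Accessibility: uRu, uRv, vRu, vRv
Branch closes: q and ~q both at v.
All branches of the negation close; one closing branch shown above.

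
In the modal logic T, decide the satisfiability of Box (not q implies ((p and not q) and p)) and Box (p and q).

Satisfiable

1. Box (not q implies ((p and not q) and p)) and Box (p and q), w0
2. Box (not q implies ((p and not q) and p)), w0   [and-rule on 1]
3. Box (p and q), w0   [and-rule on 1]
4. not q implies ((p and not q) and p), w0   [Box-rule on 2 via w0Rw0]
5. p and q, w0   [Box-rule on 3 via w0Rw0]
6. p, w0   [and-rule on 5]
7. q, w0   [and-rule on 5]
Accessibility: w0Rw0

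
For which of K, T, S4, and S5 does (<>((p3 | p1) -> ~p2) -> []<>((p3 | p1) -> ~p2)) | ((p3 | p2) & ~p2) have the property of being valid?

S4-tableau for the negation ~((<>((p3 | p1) -> ~p2) -> []<>((p3 | p1) -> ~p2)) | ((p3 | p2) & ~p2)):
1. ~((<>((p3 | p1) -> ~p2) -> []<>((p3 | p1) -> ~p2)) | ((p3 | p2) & ~p2)), w0
2. ~(<>((p3 | p1) -> ~p2) -> []<>((p3 | p1) -> ~p2)), w0
3. ~((p3 | p2) & ~p2), w0
4. <>((p3 | p1) -> ~p2), w0
5. ~[]<>((p3 | p1) -> ~p2), w0
6. p2, w0
7. (p3 | p1) -> ~p2, w1
8. ~p2, w1
9. ~<>((p3 | p1) -> ~p2), w2
10. ~((p3 | p1) -> ~p2), w2
11. p3 | p1, w2
12. p2, w2
13. p1, w2
Accessibility: w0Rw0, w0Rw1, w0Rw2, w1Rw1, w2Rw2
Complete open branch: countermodel on an S4-frame, so not valid in S4, nor in K, T (the same frame is also a K-frame and a T-frame).
S5-tableau for the negation ~((<>((p3 | p1) -> ~p2) -> []<>((p3 | p1) -> ~p2)) | ((p3 | p2) & ~p2)):
1. ~((<>((p3 | p1) -> ~p2) -> []<>((p3 | p1) -> ~p2)) | ((p3 | p2) & ~p2)), w0
2. ~(<>((p3 | p1) -> ~p2) -> []<>((p3 | p1) -> ~p2)), w0
3. ~((p3 | p2) & ~p2), w0
4. <>((p3 | p1) -> ~p2), w0
5. ~[]<>((p3 | p1) -> ~p2), w0
6. p2, w0
7. (p3 | p1) -> ~p2, w1
8. ~(p3 | p1), w1
9. ~p3, w1
10. ~p1, w1
11. ~<>((p3 | p1) -> ~p2), w2
12. ~((p3 | p1) -> ~p2), w0
13. p3 | p1, w0
14. ~((p3 | p1) -> ~p2), w1
15. p3 | p1, w1
16. p2, w1
17. ~((p3 | p1) -> ~p2), w2
18. p3 | p1, w2
19. p2, w2
20. p1, w0
21. p1, w1
Accessibility: w0Rw0, w0Rw1, w0Rw2, w1Rw0, w1Rw1, w1Rw2, w2Rw0, w2Rw1, w2Rw2
Branch closes: p1 and ~p1 both at w1.
Every branch closes (one shown): valid in S5.

S5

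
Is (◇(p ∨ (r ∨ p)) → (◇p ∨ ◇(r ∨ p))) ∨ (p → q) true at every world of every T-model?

Tableau for the negation ¬((◇(p ∨ (r ∨ p)) → (◇p ∨ ◇(r ∨ p))) ∨ (p → q)):
1. ¬((◇(p ∨ (r ∨ p)) → (◇p ∨ ◇(r ∨ p))) ∨ (p → q)), w0
2. ¬(◇(p ∨ (r ∨ p)) → (◇p ∨ ◇(r ∨ p))), w0   [¬∨-rule on 1]
3. ¬(p → q), w0   [¬∨-rule on 1]
4. ◇(p ∨ (r ∨ p)), w0   [¬→-rule on 2]
5. ¬(◇p ∨ ◇(r ∨ p)), w0   [¬→-rule on 2]
6. p, w0   [¬→-rule on 3]
7. ¬q, w0   [¬→-rule on 3]
8. ¬◇p, w0   [¬∨-rule on 5]
9. ¬◇(r ∨ p), w0   [¬∨-rule on 5]
10. ¬p, w0   [¬◇-rule on 8 via w0Rw0]
Accessibility: w0Rw0
Branch closes: p and ¬p both at w0.
All branches of the negation close; one closing branch shown above.

Yes, valid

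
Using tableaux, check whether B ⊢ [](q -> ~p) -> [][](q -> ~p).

Not valid

Tableau for the negation ~([](q -> ~p) -> [][](q -> ~p)):
1. ~([](q -> ~p) -> [][](q -> ~p)), 0
2. [](q -> ~p), 0
3. ~[][](q -> ~p), 0
4. q -> ~p, 0
5. ~p, 0
6. ~[](q -> ~p), 1
7. q -> ~p, 1
8. ~p, 1
9. ~(q -> ~p), 2
10. q, 2
11. p, 2
Accessibility: 0R0, 0R1, 1R0, 1R1, 1R2, 2R1, 2R2
The negation has an open branch (countermodel exists).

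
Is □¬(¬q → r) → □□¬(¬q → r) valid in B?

Tableau for the negation ¬(□¬(¬q → r) → □□¬(¬q → r)):
1. ¬(□¬(¬q → r) → □□¬(¬q → r)), u
2. □¬(¬q → r), u
3. ¬□□¬(¬q → r), u
4. ¬(¬q → r), u
5. ¬q, u
6. ¬r, u
7. ¬□¬(¬q → r), v
8. ¬(¬q → r), v
9. ¬q, v
10. ¬r, v
11. ¬q → r, w
12. r, w
Accessibility: uRu, uRv, vRu, vRv, vRw, wRv, wRw
The negation has an open branch (countermodel exists).

Not valid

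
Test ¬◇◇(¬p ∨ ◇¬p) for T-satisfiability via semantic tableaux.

Yes, satisfiable

1. ¬◇◇(¬p ∨ ◇¬p), 0
2. ¬◇(¬p ∨ ◇¬p), 0   [¬◇-rule on 1 via 0R0]
3. ¬(¬p ∨ ◇¬p), 0   [¬◇-rule on 2 via 0R0]
4. p, 0   [¬∨-rule on 3]
5. ¬◇¬p, 0   [¬∨-rule on 3]
Accessibility: 0R0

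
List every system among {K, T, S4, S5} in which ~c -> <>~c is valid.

T-tableau for the negation ~(~c -> <>~c):
1. ~(~c -> <>~c), u
2. ~c, u
3. ~<>~c, u
4. c, u
Accessibility: uRu
Branch closes: c and ~c both at u.
Every branch closes (one shown): valid in T, hence also in S4, S5 (every theorem of T is a theorem of S4 and S5).
K-tableau for the negation ~(~c -> <>~c):
1. ~(~c -> <>~c), u
2. ~c, u
3. ~<>~c, u
Complete open branch: countermodel on a K-frame, so not valid in K.

T, S4, S5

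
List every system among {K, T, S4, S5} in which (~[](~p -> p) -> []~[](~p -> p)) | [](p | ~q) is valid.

S5

S5-tableau for the negation ~((~[](~p -> p) -> []~[](~p -> p)) | [](p | ~q)):
1. ~((~[](~p -> p) -> []~[](~p -> p)) | [](p | ~q)), w0
2. ~(~[](~p -> p) -> []~[](~p -> p)), w0
3. ~[](p | ~q), w0
4. ~[](~p -> p), w0
5. ~[]~[](~p -> p), w0
6. ~(p | ~q), w1
7. ~p, w1
8. q, w1
9. ~(~p -> p), w2
10. ~p, w2
11. [](~p -> p), w3
12. ~p -> p, w0
13. ~p -> p, w1
14. ~p -> p, w2
15. ~p -> p, w3
16. p, w0
17. p, w1
Accessibility: w0Rw0, w0Rw1, w0Rw2, w0Rw3, w1Rw0, w1Rw1, w1Rw2, w1Rw3, w2Rw0, w2Rw1, w2Rw2, w2Rw3, w3Rw0, w3Rw1, w3Rw2, w3Rw3
Branch closes: p and ~p both at w1.
Every branch closes (one shown): valid in S5.
S4-tableau for the negation ~((~[](~p -> p) -> []~[](~p -> p)) | [](p | ~q)):
1. ~((~[](~p -> p) -> []~[](~p -> p)) | [](p | ~q)), w0
2. ~(~[](~p -> p) -> []~[](~p -> p)), w0
3. ~[](p | ~q), w0
4. ~[](~p -> p), w0
5. ~[]~[](~p -> p), w0
6. ~(p | ~q), w1
7. ~p, w1
8. q, w1
9. ~(~p -> p), w2
10. ~p, w2
11. [](~p -> p), w3
12. ~p -> p, w3
13. p, w3
Accessibility: w0Rw0, w0Rw1, w0Rw2, w0Rw3, w1Rw1, w2Rw2, w3Rw3
Complete open branch: countermodel on an S4-frame, so not valid in S4, nor in K, T (the same frame is also a K-frame and a T-frame).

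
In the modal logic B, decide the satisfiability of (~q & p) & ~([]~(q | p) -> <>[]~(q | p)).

1. (~q & p) & ~([]~(q | p) -> <>[]~(q | p)), 0
2. ~q & p, 0   [&-rule on 1]
3. ~([]~(q | p) -> <>[]~(q | p)), 0   [&-rule on 1]
4. ~q, 0   [&-rule on 2]
5. p, 0   [&-rule on 2]
6. []~(q | p), 0   [~->-rule on 3]
7. ~<>[]~(q | p), 0   [~->-rule on 3]
8. ~(q | p), 0   [[]-rule on 6 via 0R0]
9. ~p, 0   [~|-rule on 8]
Accessibility: 0R0
Branch closes: p and ~p both at 0.
All branches of the tableau close; one closing branch shown above.

No, unsatisfiable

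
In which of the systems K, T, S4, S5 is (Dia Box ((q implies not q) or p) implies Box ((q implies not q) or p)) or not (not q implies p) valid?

S4-tableau for the negation not ((Dia Box ((q implies not q) or p) implies Box ((q implies not q) or p)) or not (not q implies p)):
1. not ((Dia Box ((q implies not q) or p) implies Box ((q implies not q) or p)) or not (not q implies p)), 0
2. not (Dia Box ((q implies not q) or p) implies Box ((q implies not q) or p)), 0
3. not q implies p, 0
4. Dia Box ((q implies not q) or p), 0
5. not Box ((q implies not q) or p), 0
6. p, 0
7. Box ((q implies not q) or p), 1
8. (q implies not q) or p, 1
9. p, 1
10. not ((q implies not q) or p), 2
11. not (q implies not q), 2
12. not p, 2
13. q, 2
Accessibility: 0R0, 0R1, 0R2, 1R1, 2R2
Complete open branch: countermodel on an S4-frame, so not valid in S4, nor in K, T (the same frame is also a K-frame and a T-frame).
S5-tableau for the negation not ((Dia Box ((q implies not q) or p) implies Box ((q implies not q) or p)) or not (not q implies p)):
1. not ((Dia Box ((q implies not q) or p) implies Box ((q implies not q) or p)) or not (not q implies p)), 0
2. not (Dia Box ((q implies not q) or p) implies Box ((q implies not q) or p)), 0
3. not q implies p, 0
4. Dia Box ((q implies not q) or p), 0
5. not Box ((q implies not q) or p), 0
6. p, 0
7. Box ((q implies not q) or p), 1
8. (q implies not q) or p, 0
9. (q implies not q) or p, 1
10. q implies not q, 0
11. q implies not q, 1
12. not q, 0
13. not q, 1
14. not ((q implies not q) or p), 2
15. not (q implies not q), 2
16. not p, 2
17. q, 2
18. (q implies not q) or p, 2
19. q implies not q, 2
20. not q, 2
Accessibility: 0R0, 0R1, 0R2, 1R0, 1R1, 1R2, 2R0, 2R1, 2R2
Branch closes: q and not q both at 2.
Every branch closes (one shown): valid in S5.

S5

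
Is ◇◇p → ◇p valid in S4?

Valid in S4

Tableau for the negation ¬(◇◇p → ◇p):
1. ¬(◇◇p → ◇p), w0
2. ◇◇p, w0
3. ¬◇p, w0
4. ¬p, w0
5. ◇p, w1
6. ¬p, w1
7. p, w2
8. ¬p, w2
Accessibility: w0Rw0, w0Rw1, w0Rw2, w1Rw1, w1Rw2, w2Rw2
Branch closes: p and ¬p both at w2.
All branches of the negation close; one closing branch shown above.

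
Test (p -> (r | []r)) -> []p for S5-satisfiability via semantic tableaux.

1. (p -> (r | []r)) -> []p, w0
2. []p, w0
3. p, w0
Accessibility: w0Rw0

Satisfiable (open branch found)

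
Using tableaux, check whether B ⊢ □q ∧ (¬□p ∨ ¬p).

Tableau for the negation ¬(□q ∧ (¬□p ∨ ¬p)):
1. ¬(□q ∧ (¬□p ∨ ¬p)), 0
2. ¬(¬□p ∨ ¬p), 0   [¬∧-rule on 1 (branches; this branch)]
3. □p, 0   [¬∨-rule on 2]
4. p, 0   [¬∨-rule on 2]
Accessibility: 0R0
The negation has an open branch (countermodel exists).

Invalid (countermodel exists)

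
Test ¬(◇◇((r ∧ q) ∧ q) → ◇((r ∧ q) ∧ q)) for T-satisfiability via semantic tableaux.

Yes, satisfiable

1. ¬(◇◇((r ∧ q) ∧ q) → ◇((r ∧ q) ∧ q)), 0
2. ◇◇((r ∧ q) ∧ q), 0
3. ¬◇((r ∧ q) ∧ q), 0
4. ¬((r ∧ q) ∧ q), 0
5. ¬q, 0
6. ◇((r ∧ q) ∧ q), 1
7. ¬((r ∧ q) ∧ q), 1
8. ¬q, 1
9. (r ∧ q) ∧ q, 2
10. r ∧ q, 2
11. q, 2
12. r, 2
Accessibility: 0R0, 0R1, 1R1, 1R2, 2R2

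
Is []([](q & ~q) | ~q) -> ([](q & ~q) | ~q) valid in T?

Tableau for the negation ~([]([](q & ~q) | ~q) -> ([](q & ~q) | ~q)):
1. ~([]([](q & ~q) | ~q) -> ([](q & ~q) | ~q)), 0
2. []([](q & ~q) | ~q), 0
3. ~([](q & ~q) | ~q), 0
4. ~[](q & ~q), 0
5. q, 0
6. [](q & ~q) | ~q, 0
7. [](q & ~q), 0
8. q & ~q, 0
9. ~q, 0
Accessibility: 0R0
Branch closes: q and ~q both at 0.
Every branch of the negation's tableau closes; the branch above is one of them.

Yes, valid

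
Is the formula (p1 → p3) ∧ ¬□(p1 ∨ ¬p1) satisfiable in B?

Unsatisfiable

1. (p1 → p3) ∧ ¬□(p1 ∨ ¬p1), 0
2. p1 → p3, 0
3. ¬□(p1 ∨ ¬p1), 0
4. p3, 0
5. ¬(p1 ∨ ¬p1), 1
6. ¬p1, 1
7. p1, 1
Accessibility: 0R0, 0R1, 1R0, 1R1
Branch closes: p1 and ¬p1 both at 1.
(One branch shown.) All branches close.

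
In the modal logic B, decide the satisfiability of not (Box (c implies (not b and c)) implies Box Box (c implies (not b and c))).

1. not (Box (c implies (not b and c)) implies Box Box (c implies (not b and c))), 0
2. Box (c implies (not b and c)), 0
3. not Box Box (c implies (not b and c)), 0
4. c implies (not b and c), 0
5. not b and c, 0
6. not b, 0
7. c, 0
8. not Box (c implies (not b and c)), 1
9. c implies (not b and c), 1
10. not b and c, 1
11. not b, 1
12. c, 1
13. not (c implies (not b and c)), 2
14. c, 2
15. not (not b and c), 2
16. b, 2
Accessibility: 0R0, 0R1, 1R0, 1R1, 1R2, 2R1, 2R2

Satisfiable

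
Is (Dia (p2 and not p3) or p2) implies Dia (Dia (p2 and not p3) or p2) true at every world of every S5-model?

Tableau for the negation not ((Dia (p2 and not p3) or p2) implies Dia (Dia (p2 and not p3) or p2)):
1. not ((Dia (p2 and not p3) or p2) implies Dia (Dia (p2 and not p3) or p2)), u
2. Dia (p2 and not p3) or p2, u
3. not Dia (Dia (p2 and not p3) or p2), u
4. not (Dia (p2 and not p3) or p2), u
5. not Dia (p2 and not p3), u
6. not p2, u
7. not (p2 and not p3), u
8. Dia (p2 and not p3), u
9. p3, u
10. p2 and not p3, v
11. p2, v
12. not p3, v
13. not (Dia (p2 and not p3) or p2), v
14. not Dia (p2 and not p3), v
15. not p2, v
Accessibility: uRu, uRv, vRu, vRv
Branch closes: p2 and not p2 both at v.
All branches of the negation close; one closing branch shown above.

Valid in S5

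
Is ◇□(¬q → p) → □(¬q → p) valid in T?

No, not valid

Tableau for the negation ¬(◇□(¬q → p) → □(¬q → p)):
1. ¬(◇□(¬q → p) → □(¬q → p)), 0
2. ◇□(¬q → p), 0
3. ¬□(¬q → p), 0
4. □(¬q → p), 1
5. ¬q → p, 1
6. p, 1
7. ¬(¬q → p), 2
8. ¬q, 2
9. ¬p, 2
Accessibility: 0R0, 0R1, 0R2, 1R1, 2R2
The negation has an open branch (countermodel exists).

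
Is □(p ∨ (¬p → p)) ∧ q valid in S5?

Tableau for the negation ¬(□(p ∨ (¬p → p)) ∧ q):
1. ¬(□(p ∨ (¬p → p)) ∧ q), u
2. ¬q, u
Accessibility: uRu
The negation has an open branch (countermodel exists).

No, not valid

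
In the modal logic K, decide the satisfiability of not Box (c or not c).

1. not Box (c or not c), u
2. not (c or not c), v
3. not c, v
4. c, v
Accessibility: uRv
Branch closes: c and not c both at v.
Every branch closes; the branch above is one of them.

Unsatisfiable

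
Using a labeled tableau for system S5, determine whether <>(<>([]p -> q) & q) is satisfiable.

Satisfiable

1. <>(<>([]p -> q) & q), w0
2. <>([]p -> q) & q, w1   [<>-rule on 1: fresh world w1, w0Rw1]
3. <>([]p -> q), w1   [&-rule on 2]
4. q, w1   [&-rule on 2]
5. []p -> q, w2   [<>-rule on 3: fresh world w2, w1Rw2]
6. q, w2   [->-rule on 5 (branches; this branch)]
Accessibility: w0Rw0, w0Rw1, w0Rw2, w1Rw0, w1Rw1, w1Rw2, w2Rw0, w2Rw1, w2Rw2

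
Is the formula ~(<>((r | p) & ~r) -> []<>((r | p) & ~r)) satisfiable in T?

Yes, satisfiable

1. ~(<>((r | p) & ~r) -> []<>((r | p) & ~r)), w0
2. <>((r | p) & ~r), w0
3. ~[]<>((r | p) & ~r), w0
4. (r | p) & ~r, w1
5. r | p, w1
6. ~r, w1
7. p, w1
8. ~<>((r | p) & ~r), w2
9. ~((r | p) & ~r), w2
10. r, w2
Accessibility: w0Rw0, w0Rw1, w0Rw2, w1Rw1, w2Rw2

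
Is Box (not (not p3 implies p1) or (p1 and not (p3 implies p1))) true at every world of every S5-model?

Tableau for the negation not Box (not (not p3 implies p1) or (p1 and not (p3 implies p1))):
1. not Box (not (not p3 implies p1) or (p1 and not (p3 implies p1))), u
2. not (not (not p3 implies p1) or (p1 and not (p3 implies p1))), v   [neg-Box-rule on 1: fresh world v, uRv]
3. not p3 implies p1, v   [neg-or-rule on 2]
4. not (p1 and not (p3 implies p1)), v   [neg-or-rule on 2]
5. p1, v   [implies-rule on 3 (branches; this branch)]
6. p3 implies p1, v   [neg-and-rule on 4 (branches; this branch)]
Accessibility: uRu, uRv, vRu, vRv
The negation has an open branch (countermodel exists).

Invalid (countermodel exists)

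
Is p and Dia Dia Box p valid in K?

Invalid (countermodel exists)

Tableau for the negation not (p and Dia Dia Box p):
1. not (p and Dia Dia Box p), w0
2. not Dia Dia Box p, w0   [neg-and-rule on 1 (branches; this branch)]
The negation has an open branch (countermodel exists).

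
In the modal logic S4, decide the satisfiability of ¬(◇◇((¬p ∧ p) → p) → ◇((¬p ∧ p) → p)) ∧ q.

Unsatisfiable

1. ¬(◇◇((¬p ∧ p) → p) → ◇((¬p ∧ p) → p)) ∧ q, w0
2. ¬(◇◇((¬p ∧ p) → p) → ◇((¬p ∧ p) → p)), w0
3. q, w0
4. ◇◇((¬p ∧ p) → p), w0
5. ¬◇((¬p ∧ p) → p), w0
6. ¬((¬p ∧ p) → p), w0
7. ¬p ∧ p, w0
8. ¬p, w0
9. p, w0
Accessibility: w0Rw0
Branch closes: p and ¬p both at w0.
All branches of the tableau close; one closing branch shown above.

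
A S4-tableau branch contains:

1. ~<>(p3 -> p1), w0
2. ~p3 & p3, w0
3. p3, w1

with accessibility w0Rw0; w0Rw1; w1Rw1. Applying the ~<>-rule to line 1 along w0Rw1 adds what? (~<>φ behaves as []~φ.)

~<>φ behaves as []~φ: propagate the negated body to each accessible world.

~(p3 -> p1), w1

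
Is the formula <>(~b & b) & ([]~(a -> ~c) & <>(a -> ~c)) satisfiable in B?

1. <>(~b & b) & ([]~(a -> ~c) & <>(a -> ~c)), w0
2. <>(~b & b), w0
3. []~(a -> ~c) & <>(a -> ~c), w0
4. []~(a -> ~c), w0
5. <>(a -> ~c), w0
6. ~(a -> ~c), w0
7. a, w0
8. c, w0
9. ~b & b, w1
10. ~b, w1
11. b, w1
Accessibility: w0Rw0, w0Rw1, w1Rw0, w1Rw1
Branch closes: b and ~b both at w1.
All branches of the tableau close; one closing branch shown above.

Unsatisfiable (every branch closes)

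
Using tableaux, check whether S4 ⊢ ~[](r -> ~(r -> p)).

Not valid

Tableau for the negation [](r -> ~(r -> p)):
1. [](r -> ~(r -> p)), w0
2. r -> ~(r -> p), w0   [[]-rule on 1 via w0Rw0]
3. ~(r -> p), w0   [->-rule on 2 (branches; this branch)]
4. r, w0   [~->-rule on 3]
5. ~p, w0   [~->-rule on 3]
Accessibility: w0Rw0
The negation has an open branch (countermodel exists).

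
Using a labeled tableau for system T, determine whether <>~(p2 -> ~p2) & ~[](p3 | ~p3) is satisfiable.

1. <>~(p2 -> ~p2) & ~[](p3 | ~p3), u
2. <>~(p2 -> ~p2), u
3. ~[](p3 | ~p3), u
4. ~(p2 -> ~p2), v
5. p2, v
6. ~(p3 | ~p3), w
7. ~p3, w
8. p3, w
Accessibility: uRu, uRv, uRw, vRv, wRw
Branch closes: p3 and ~p3 both at w.
All branches of the tableau close; one closing branch shown above.

Unsatisfiable (every branch closes)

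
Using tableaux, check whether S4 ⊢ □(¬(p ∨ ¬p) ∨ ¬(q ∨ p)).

Tableau for the negation ¬□(¬(p ∨ ¬p) ∨ ¬(q ∨ p)):
1. ¬□(¬(p ∨ ¬p) ∨ ¬(q ∨ p)), u
2. ¬(¬(p ∨ ¬p) ∨ ¬(q ∨ p)), v
3. p ∨ ¬p, v
4. q ∨ p, v
5. ¬p, v
6. q, v
Accessibility: uRu, uRv, vRv
The negation has an open branch (countermodel exists).

No, not valid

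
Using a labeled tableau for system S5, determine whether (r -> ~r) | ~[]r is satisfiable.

Satisfiable

1. (r -> ~r) | ~[]r, u
2. ~[]r, u
3. ~r, v
Accessibility: uRu, uRv, vRu, vRv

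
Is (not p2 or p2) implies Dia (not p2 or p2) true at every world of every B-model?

Tableau for the negation not ((not p2 or p2) implies Dia (not p2 or p2)):
1. not ((not p2 or p2) implies Dia (not p2 or p2)), u
2. not p2 or p2, u   [neg-implies-rule on 1]
3. not Dia (not p2 or p2), u   [neg-implies-rule on 1]
4. not (not p2 or p2), u   [neg-Dia-rule on 3 via uRu]
5. p2, u   [neg-or-rule on 4]
6. not p2, u   [neg-or-rule on 4]
Accessibility: uRu
Branch closes: p2 and not p2 both at u.
All branches of the negation close; one closing branch shown above.

Valid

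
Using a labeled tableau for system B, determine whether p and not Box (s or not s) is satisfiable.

Unsatisfiable (every branch closes)

1. p and not Box (s or not s), u
2. p, u
3. not Box (s or not s), u
4. not (s or not s), v
5. not s, v
6. s, v
Accessibility: uRu, uRv, vRu, vRv
Branch closes: s and not s both at v.
Every branch closes; the branch above is one of them.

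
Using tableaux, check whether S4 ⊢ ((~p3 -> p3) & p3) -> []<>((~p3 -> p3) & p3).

Not valid

Tableau for the negation ~(((~p3 -> p3) & p3) -> []<>((~p3 -> p3) & p3)):
1. ~(((~p3 -> p3) & p3) -> []<>((~p3 -> p3) & p3)), 0
2. (~p3 -> p3) & p3, 0
3. ~[]<>((~p3 -> p3) & p3), 0
4. ~p3 -> p3, 0
5. p3, 0
6. ~<>((~p3 -> p3) & p3), 1
7. ~((~p3 -> p3) & p3), 1
8. ~p3, 1
Accessibility: 0R0, 0R1, 1R1
The negation has an open branch (countermodel exists).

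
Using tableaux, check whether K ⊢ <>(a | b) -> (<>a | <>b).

Tableau for the negation ~(<>(a | b) -> (<>a | <>b)):
1. ~(<>(a | b) -> (<>a | <>b)), 0
2. <>(a | b), 0   [~->-rule on 1]
3. ~(<>a | <>b), 0   [~->-rule on 1]
4. ~<>a, 0   [~|-rule on 3]
5. ~<>b, 0   [~|-rule on 3]
6. a | b, 1   [<>-rule on 2: fresh world 1, 0R1]
7. ~a, 1   [~<>-rule on 4 via 0R1]
8. ~b, 1   [~<>-rule on 5 via 0R1]
9. b, 1   [|-rule on 6 (branches; this branch)]
Accessibility: 0R1
Branch closes: b and ~b both at 1.
Every branch of the negation's tableau closes; the branch above is one of them.

Valid in K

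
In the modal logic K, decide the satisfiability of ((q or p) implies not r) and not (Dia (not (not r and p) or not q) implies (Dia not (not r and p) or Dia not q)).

1. ((q or p) implies not r) and not (Dia (not (not r and p) or not q) implies (Dia not (not r and p) or Dia not q)), 0
2. (q or p) implies not r, 0   [and-rule on 1]
3. not (Dia (not (not r and p) or not q) implies (Dia not (not r and p) or Dia not q)), 0   [and-rule on 1]
4. Dia (not (not r and p) or not q), 0   [neg-implies-rule on 3]
5. not (Dia not (not r and p) or Dia not q), 0   [neg-implies-rule on 3]
6. not Dia not (not r and p), 0   [neg-or-rule on 5]
7. not Dia not q, 0   [neg-or-rule on 5]
8. not (q or p), 0   [implies-rule on 2 (branches; this branch)]
9. not q, 0   [neg-or-rule on 8]
10. not p, 0   [neg-or-rule on 8]
11. not (not r and p) or not q, 1   [Dia-rule on 4: fresh world 1, 0R1]
12. not r and p, 1   [neg-Dia-rule on 6 via 0R1]
13. not r, 1   [and-rule on 12]
14. p, 1   [and-rule on 12]
15. q, 1   [neg-Dia-rule on 7 via 0R1]
16. not (not r and p), 1   [or-rule on 11 (branches; this branch)]
17. not p, 1   [neg-and-rule on 16 (branches; this branch)]
Accessibility: 0R1
Branch closes: p and not p both at 1.
Every branch closes; the branch above is one of them.

Unsatisfiable (every branch closes)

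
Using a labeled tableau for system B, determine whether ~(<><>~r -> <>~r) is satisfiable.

Yes, satisfiable

1. ~(<><>~r -> <>~r), w0
2. <><>~r, w0
3. ~<>~r, w0
4. r, w0
5. <>~r, w1
6. r, w1
7. ~r, w2
Accessibility: w0Rw0, w0Rw1, w1Rw0, w1Rw1, w1Rw2, w2Rw1, w2Rw2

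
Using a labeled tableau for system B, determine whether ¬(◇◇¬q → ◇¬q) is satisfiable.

Satisfiable

1. ¬(◇◇¬q → ◇¬q), u
2. ◇◇¬q, u
3. ¬◇¬q, u
4. q, u
5. ◇¬q, v
6. q, v
7. ¬q, w
Accessibility: uRu, uRv, vRu, vRv, vRw, wRv, wRw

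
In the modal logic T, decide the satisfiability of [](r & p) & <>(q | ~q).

Yes, satisfiable

1. [](r & p) & <>(q | ~q), u
2. [](r & p), u
3. <>(q | ~q), u
4. r & p, u
5. r, u
6. p, u
7. q | ~q, v
8. r & p, v
9. r, v
10. p, v
11. ~q, v
Accessibility: uRu, uRv, vRv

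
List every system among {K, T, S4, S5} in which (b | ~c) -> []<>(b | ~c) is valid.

S5-tableau for the negation ~((b | ~c) -> []<>(b | ~c)):
1. ~((b | ~c) -> []<>(b | ~c)), w0
2. b | ~c, w0   [~->-rule on 1]
3. ~[]<>(b | ~c), w0   [~->-rule on 1]
4. ~c, w0   [|-rule on 2 (branches; this branch)]
5. ~<>(b | ~c), w1   [~[]-rule on 3: fresh world w1, w0Rw1]
6. ~(b | ~c), w0   [~<>-rule on 5 via w1Rw0]
7. ~b, w0   [~|-rule on 6]
8. c, w0   [~|-rule on 6]
Accessibility: w0Rw0, w0Rw1, w1Rw0, w1Rw1
Branch closes: c and ~c both at w0.
Every branch closes (one shown): valid in S5.
S4-tableau for the negation ~((b | ~c) -> []<>(b | ~c)):
1. ~((b | ~c) -> []<>(b | ~c)), w0
2. b | ~c, w0   [~->-rule on 1]
3. ~[]<>(b | ~c), w0   [~->-rule on 1]
4. ~c, w0   [|-rule on 2 (branches; this branch)]
5. ~<>(b | ~c), w1   [~[]-rule on 3: fresh world w1, w0Rw1]
6. ~(b | ~c), w1   [~<>-rule on 5 via w1Rw1]
7. ~b, w1   [~|-rule on 6]
8. c, w1   [~|-rule on 6]
Accessibility: w0Rw0, w0Rw1, w1Rw1
Complete open branch: countermodel on an S4-frame, so not valid in S4, nor in K, T (the same frame is also a K-frame and a T-frame).

S5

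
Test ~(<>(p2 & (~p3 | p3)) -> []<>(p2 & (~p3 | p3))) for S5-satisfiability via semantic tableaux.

No, unsatisfiable

1. ~(<>(p2 & (~p3 | p3)) -> []<>(p2 & (~p3 | p3))), w0
2. <>(p2 & (~p3 | p3)), w0
3. ~[]<>(p2 & (~p3 | p3)), w0
4. p2 & (~p3 | p3), w1
5. p2, w1
6. ~p3 | p3, w1
7. p3, w1
8. ~<>(p2 & (~p3 | p3)), w2
9. ~(p2 & (~p3 | p3)), w0
10. ~(p2 & (~p3 | p3)), w1
11. ~(p2 & (~p3 | p3)), w2
12. ~p2, w0
13. ~(~p3 | p3), w1
14. ~p3, w1
Accessibility: w0Rw0, w0Rw1, w0Rw2, w1Rw0, w1Rw1, w1Rw2, w2Rw0, w2Rw1, w2Rw2
Branch closes: p3 and ~p3 both at w1.
(One branch shown.) All branches close.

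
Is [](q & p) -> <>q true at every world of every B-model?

Valid in B

Tableau for the negation ~([](q & p) -> <>q):
1. ~([](q & p) -> <>q), 0
2. [](q & p), 0
3. ~<>q, 0
4. q & p, 0
5. q, 0
6. p, 0
7. ~q, 0
Accessibility: 0R0
Branch closes: q and ~q both at 0.
Every branch of the negation's tableau closes; the branch above is one of them.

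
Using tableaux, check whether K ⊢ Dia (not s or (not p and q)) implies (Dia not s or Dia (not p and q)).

Valid in K

Tableau for the negation not (Dia (not s or (not p and q)) implies (Dia not s or Dia (not p and q))):
1. not (Dia (not s or (not p and q)) implies (Dia not s or Dia (not p and q))), 0
2. Dia (not s or (not p and q)), 0
3. not (Dia not s or Dia (not p and q)), 0
4. not Dia not s, 0
5. not Dia (not p and q), 0
6. not s or (not p and q), 1
7. s, 1
8. not (not p and q), 1
9. not p and q, 1
10. not p, 1
11. q, 1
12. not q, 1
Accessibility: 0R1
Branch closes: q and not q both at 1.
All branches of the negation close; one closing branch shown above.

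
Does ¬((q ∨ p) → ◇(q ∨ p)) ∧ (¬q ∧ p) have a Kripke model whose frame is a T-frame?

Unsatisfiable

1. ¬((q ∨ p) → ◇(q ∨ p)) ∧ (¬q ∧ p), w0
2. ¬((q ∨ p) → ◇(q ∨ p)), w0
3. ¬q ∧ p, w0
4. q ∨ p, w0
5. ¬◇(q ∨ p), w0
6. ¬q, w0
7. p, w0
8. ¬(q ∨ p), w0
9. ¬p, w0
Accessibility: w0Rw0
Branch closes: p and ¬p both at w0.
Every branch closes; the branch above is one of them.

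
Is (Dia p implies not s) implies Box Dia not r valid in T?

Invalid (countermodel exists)

Tableau for the negation not ((Dia p implies not s) implies Box Dia not r):
1. not ((Dia p implies not s) implies Box Dia not r), w0
2. Dia p implies not s, w0   [neg-implies-rule on 1]
3. not Box Dia not r, w0   [neg-implies-rule on 1]
4. not s, w0   [implies-rule on 2 (branches; this branch)]
5. not Dia not r, w1   [neg-Box-rule on 3: fresh world w1, w0Rw1]
6. r, w1   [neg-Dia-rule on 5 via w1Rw1]
Accessibility: w0Rw0, w0Rw1, w1Rw1
The negation has an open branch (countermodel exists).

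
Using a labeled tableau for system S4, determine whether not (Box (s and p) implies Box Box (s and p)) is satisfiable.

1. not (Box (s and p) implies Box Box (s and p)), 0
2. Box (s and p), 0
3. not Box Box (s and p), 0
4. s and p, 0
5. s, 0
6. p, 0
7. not Box (s and p), 1
8. s and p, 1
9. s, 1
10. p, 1
11. not (s and p), 2
12. s and p, 2
13. s, 2
14. p, 2
15. not p, 2
Accessibility: 0R0, 0R1, 0R2, 1R1, 1R2, 2R2
Branch closes: p and not p both at 2.
Every branch closes; the branch above is one of them.

Unsatisfiable (every branch closes)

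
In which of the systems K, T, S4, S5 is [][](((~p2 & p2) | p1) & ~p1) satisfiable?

K

K-tableau for the formula:
1. [][](((~p2 & p2) | p1) & ~p1), 0
Complete open branch: satisfiable in K.
T-tableau for the formula:
1. [][](((~p2 & p2) | p1) & ~p1), 0
2. [](((~p2 & p2) | p1) & ~p1), 0
3. ((~p2 & p2) | p1) & ~p1, 0
4. (~p2 & p2) | p1, 0
5. ~p1, 0
6. ~p2 & p2, 0
7. ~p2, 0
8. p2, 0
Accessibility: 0R0
Branch closes: p2 and ~p2 both at 0.
Every branch closes (one shown): unsatisfiable in T, hence also in S4, S5 (every S4/S5-frame is a T-frame).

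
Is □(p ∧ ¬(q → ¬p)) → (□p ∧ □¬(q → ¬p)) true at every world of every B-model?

Tableau for the negation ¬(□(p ∧ ¬(q → ¬p)) → (□p ∧ □¬(q → ¬p))):
1. ¬(□(p ∧ ¬(q → ¬p)) → (□p ∧ □¬(q → ¬p))), u
2. □(p ∧ ¬(q → ¬p)), u
3. ¬(□p ∧ □¬(q → ¬p)), u
4. p ∧ ¬(q → ¬p), u
5. p, u
6. ¬(q → ¬p), u
7. q, u
8. ¬□¬(q → ¬p), u
9. q → ¬p, v
10. p ∧ ¬(q → ¬p), v
11. p, v
12. ¬(q → ¬p), v
13. q, v
14. ¬p, v
Accessibility: uRu, uRv, vRu, vRv
Branch closes: p and ¬p both at v.
Every branch of the negation's tableau closes; the branch above is one of them.

Yes, valid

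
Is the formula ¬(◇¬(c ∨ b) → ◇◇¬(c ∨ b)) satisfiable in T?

Unsatisfiable

1. ¬(◇¬(c ∨ b) → ◇◇¬(c ∨ b)), u
2. ◇¬(c ∨ b), u
3. ¬◇◇¬(c ∨ b), u
4. ¬◇¬(c ∨ b), u
5. c ∨ b, u
6. b, u
7. ¬(c ∨ b), v
8. ¬c, v
9. ¬b, v
10. ¬◇¬(c ∨ b), v
11. c ∨ b, v
12. b, v
Accessibility: uRu, uRv, vRv
Branch closes: b and ¬b both at v.
(One branch shown.) All branches close.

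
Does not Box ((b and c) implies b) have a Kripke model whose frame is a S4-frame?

Unsatisfiable

1. not Box ((b and c) implies b), w0
2. not ((b and c) implies b), w1   [neg-Box-rule on 1: fresh world w1, w0Rw1]
3. b and c, w1   [neg-implies-rule on 2]
4. not b, w1   [neg-implies-rule on 2]
5. b, w1   [and-rule on 3]
6. c, w1   [and-rule on 3]
Accessibility: w0Rw0, w0Rw1, w1Rw1
Branch closes: b and not b both at w1.
(One branch shown.) All branches close.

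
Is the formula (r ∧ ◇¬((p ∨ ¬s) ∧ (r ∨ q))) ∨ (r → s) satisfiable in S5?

1. (r ∧ ◇¬((p ∨ ¬s) ∧ (r ∨ q))) ∨ (r → s), u
2. r → s, u   [∨-rule on 1 (branches; this branch)]
3. s, u   [→-rule on 2 (branches; this branch)]
Accessibility: uRu

Yes, satisfiable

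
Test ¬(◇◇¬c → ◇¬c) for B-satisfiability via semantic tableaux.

Satisfiable

1. ¬(◇◇¬c → ◇¬c), w0
2. ◇◇¬c, w0
3. ¬◇¬c, w0
4. c, w0
5. ◇¬c, w1
6. c, w1
7. ¬c, w2
Accessibility: w0Rw0, w0Rw1, w1Rw0, w1Rw1, w1Rw2, w2Rw1, w2Rw2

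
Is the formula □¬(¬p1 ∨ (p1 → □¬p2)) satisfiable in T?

1. □¬(¬p1 ∨ (p1 → □¬p2)), w0
2. ¬(¬p1 ∨ (p1 → □¬p2)), w0   [□-rule on 1 via w0Rw0]
3. p1, w0   [¬∨-rule on 2]
4. ¬(p1 → □¬p2), w0   [¬∨-rule on 2]
5. ¬□¬p2, w0   [¬→-rule on 4]
6. p2, w1   [¬□-rule on 5: fresh world w1, w0Rw1]
7. ¬(¬p1 ∨ (p1 → □¬p2)), w1   [□-rule on 1 via w0Rw1]
8. p1, w1   [¬∨-rule on 7]
9. ¬(p1 → □¬p2), w1   [¬∨-rule on 7]
10. ¬□¬p2, w1   [¬→-rule on 9]
11. p2, w2   [¬□-rule on 10: fresh world w2, w1Rw2]
Accessibility: w0Rw0, w0Rw1, w1Rw1, w1Rw2, w2Rw2

Satisfiable (open branch found)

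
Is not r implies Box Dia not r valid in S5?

Tableau for the negation not (not r implies Box Dia not r):
1. not (not r implies Box Dia not r), u
2. not r, u
3. not Box Dia not r, u
4. not Dia not r, v
5. r, u
Accessibility: uRu, uRv, vRu, vRv
Branch closes: r and not r both at u.
Every branch of the negation's tableau closes; the branch above is one of them.

Yes, valid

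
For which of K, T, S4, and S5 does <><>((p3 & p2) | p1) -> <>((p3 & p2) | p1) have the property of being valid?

S4, S5

S4-tableau for the negation ~(<><>((p3 & p2) | p1) -> <>((p3 & p2) | p1)):
1. ~(<><>((p3 & p2) | p1) -> <>((p3 & p2) | p1)), 0
2. <><>((p3 & p2) | p1), 0
3. ~<>((p3 & p2) | p1), 0
4. ~((p3 & p2) | p1), 0
5. ~(p3 & p2), 0
6. ~p1, 0
7. ~p2, 0
8. <>((p3 & p2) | p1), 1
9. ~((p3 & p2) | p1), 1
10. ~(p3 & p2), 1
11. ~p1, 1
12. ~p2, 1
13. (p3 & p2) | p1, 2
14. ~((p3 & p2) | p1), 2
15. ~(p3 & p2), 2
16. ~p1, 2
17. p3 & p2, 2
18. p3, 2
19. p2, 2
20. ~p2, 2
Accessibility: 0R0, 0R1, 0R2, 1R1, 1R2, 2R2
Branch closes: p2 and ~p2 both at 2.
Every branch closes (one shown): valid in S4, hence also in S5 (every theorem of S4 is a theorem of S5).
T-tableau for the negation ~(<><>((p3 & p2) | p1) -> <>((p3 & p2) | p1)):
1. ~(<><>((p3 & p2) | p1) -> <>((p3 & p2) | p1)), 0
2. <><>((p3 & p2) | p1), 0
3. ~<>((p3 & p2) | p1), 0
4. ~((p3 & p2) | p1), 0
5. ~(p3 & p2), 0
6. ~p1, 0
7. ~p2, 0
8. <>((p3 & p2) | p1), 1
9. ~((p3 & p2) | p1), 1
10. ~(p3 & p2), 1
11. ~p1, 1
12. ~p2, 1
13. (p3 & p2) | p1, 2
14. p1, 2
Accessibility: 0R0, 0R1, 1R1, 1R2, 2R2
Complete open branch: countermodel on a T-frame, so not valid in T, nor in K (the same frame is also a K-frame).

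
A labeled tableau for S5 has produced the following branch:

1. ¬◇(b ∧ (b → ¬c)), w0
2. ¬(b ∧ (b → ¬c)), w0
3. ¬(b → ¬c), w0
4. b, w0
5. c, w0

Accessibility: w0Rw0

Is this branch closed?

Open

No atom appears with both signs at the same world.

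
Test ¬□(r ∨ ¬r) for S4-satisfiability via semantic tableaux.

1. ¬□(r ∨ ¬r), w0
2. ¬(r ∨ ¬r), w1
3. ¬r, w1
4. r, w1
Accessibility: w0Rw0, w0Rw1, w1Rw1
Branch closes: r and ¬r both at w1.
All branches of the tableau close; one closing branch shown above.

Unsatisfiable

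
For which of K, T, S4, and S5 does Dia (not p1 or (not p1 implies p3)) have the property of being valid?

T, S4, S5

T-tableau for the negation not Dia (not p1 or (not p1 implies p3)):
1. not Dia (not p1 or (not p1 implies p3)), w0
2. not (not p1 or (not p1 implies p3)), w0   [neg-Dia-rule on 1 via w0Rw0]
3. p1, w0   [neg-or-rule on 2]
4. not (not p1 implies p3), w0   [neg-or-rule on 2]
5. not p1, w0   [neg-implies-rule on 4]
6. not p3, w0   [neg-implies-rule on 4]
Accessibility: w0Rw0
Branch closes: p1 and not p1 both at w0.
Every branch closes (one shown): valid in T, hence also in S4, S5 (every theorem of T is a theorem of S4 and S5).
K-tableau for the negation not Dia (not p1 or (not p1 implies p3)):
1. not Dia (not p1 or (not p1 implies p3)), w0
Complete open branch: countermodel on a K-frame, so not valid in K.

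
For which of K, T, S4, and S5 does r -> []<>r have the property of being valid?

S5

S5-tableau for the negation ~(r -> []<>r):
1. ~(r -> []<>r), w0
2. r, w0
3. ~[]<>r, w0
4. ~<>r, w1
5. ~r, w0
Accessibility: w0Rw0, w0Rw1, w1Rw0, w1Rw1
Branch closes: r and ~r both at w0.
Every branch closes (one shown): valid in S5.
S4-tableau for the negation ~(r -> []<>r):
1. ~(r -> []<>r), w0
2. r, w0
3. ~[]<>r, w0
4. ~<>r, w1
5. ~r, w1
Accessibility: w0Rw0, w0Rw1, w1Rw1
Complete open branch: countermodel on an S4-frame, so not valid in S4, nor in K, T (the same frame is also a K-frame and a T-frame).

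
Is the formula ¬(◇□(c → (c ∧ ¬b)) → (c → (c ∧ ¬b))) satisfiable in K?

Satisfiable (open branch found)

1. ¬(◇□(c → (c ∧ ¬b)) → (c → (c ∧ ¬b))), u
2. ◇□(c → (c ∧ ¬b)), u   [¬→-rule on 1]
3. ¬(c → (c ∧ ¬b)), u   [¬→-rule on 1]
4. c, u   [¬→-rule on 3]
5. ¬(c ∧ ¬b), u   [¬→-rule on 3]
6. b, u   [¬∧-rule on 5 (branches; this branch)]
7. □(c → (c ∧ ¬b)), v   [◇-rule on 2: fresh world v, uRv]
Accessibility: uRv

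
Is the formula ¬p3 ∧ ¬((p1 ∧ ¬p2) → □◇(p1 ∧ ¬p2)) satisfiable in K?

Satisfiable

1. ¬p3 ∧ ¬((p1 ∧ ¬p2) → □◇(p1 ∧ ¬p2)), w0
2. ¬p3, w0   [∧-rule on 1]
3. ¬((p1 ∧ ¬p2) → □◇(p1 ∧ ¬p2)), w0   [∧-rule on 1]
4. p1 ∧ ¬p2, w0   [¬→-rule on 3]
5. ¬□◇(p1 ∧ ¬p2), w0   [¬→-rule on 3]
6. p1, w0   [∧-rule on 4]
7. ¬p2, w0   [∧-rule on 4]
8. ¬◇(p1 ∧ ¬p2), w1   [¬□-rule on 5: fresh world w1, w0Rw1]
Accessibility: w0Rw1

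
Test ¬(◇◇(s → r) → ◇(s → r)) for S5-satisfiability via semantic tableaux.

No, unsatisfiable

1. ¬(◇◇(s → r) → ◇(s → r)), 0
2. ◇◇(s → r), 0   [¬→-rule on 1]
3. ¬◇(s → r), 0   [¬→-rule on 1]
4. ¬(s → r), 0   [¬◇-rule on 3 via 0R0]
5. s, 0   [¬→-rule on 4]
6. ¬r, 0   [¬→-rule on 4]
7. ◇(s → r), 1   [◇-rule on 2: fresh world 1, 0R1]
8. ¬(s → r), 1   [¬◇-rule on 3 via 0R1]
9. s, 1   [¬→-rule on 8]
10. ¬r, 1   [¬→-rule on 8]
11. s → r, 2   [◇-rule on 7: fresh world 2, 1R2]
12. ¬(s → r), 2   [¬◇-rule on 3 via 0R2]
13. s, 2   [¬→-rule on 12]
14. ¬r, 2   [¬→-rule on 12]
15. r, 2   [→-rule on 11 (branches; this branch)]
Accessibility: 0R0, 0R1, 0R2, 1R0, 1R1, 1R2, 2R0, 2R1, 2R2
Branch closes: r and ¬r both at 2.
All branches of the tableau close; one closing branch shown above.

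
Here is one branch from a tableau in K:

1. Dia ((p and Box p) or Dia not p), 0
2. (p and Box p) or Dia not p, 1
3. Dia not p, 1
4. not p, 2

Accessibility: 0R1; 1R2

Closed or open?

No atom appears with both signs at the same world.

Not closed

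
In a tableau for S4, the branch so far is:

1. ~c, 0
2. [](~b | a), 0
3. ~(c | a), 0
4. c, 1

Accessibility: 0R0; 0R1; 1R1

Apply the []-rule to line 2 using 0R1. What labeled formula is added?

~b | a, 1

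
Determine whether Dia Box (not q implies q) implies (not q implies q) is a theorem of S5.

Tableau for the negation not (Dia Box (not q implies q) implies (not q implies q)):
1. not (Dia Box (not q implies q) implies (not q implies q)), 0
2. Dia Box (not q implies q), 0
3. not (not q implies q), 0
4. not q, 0
5. Box (not q implies q), 1
6. not q implies q, 0
7. not q implies q, 1
8. q, 0
Accessibility: 0R0, 0R1, 1R0, 1R1
Branch closes: q and not q both at 0.
Every branch of the negation's tableau closes; the branch above is one of them.

Valid in S5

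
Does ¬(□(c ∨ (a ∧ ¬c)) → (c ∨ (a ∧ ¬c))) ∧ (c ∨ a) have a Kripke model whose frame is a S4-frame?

Unsatisfiable (every branch closes)

1. ¬(□(c ∨ (a ∧ ¬c)) → (c ∨ (a ∧ ¬c))) ∧ (c ∨ a), w0
2. ¬(□(c ∨ (a ∧ ¬c)) → (c ∨ (a ∧ ¬c))), w0
3. c ∨ a, w0
4. □(c ∨ (a ∧ ¬c)), w0
5. ¬(c ∨ (a ∧ ¬c)), w0
6. ¬c, w0
7. ¬(a ∧ ¬c), w0
8. c ∨ (a ∧ ¬c), w0
9. a, w0
10. c, w0
Accessibility: w0Rw0
Branch closes: c and ¬c both at w0.
(One branch shown.) All branches close.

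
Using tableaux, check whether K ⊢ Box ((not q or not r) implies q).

Not valid

Tableau for the negation not Box ((not q or not r) implies q):
1. not Box ((not q or not r) implies q), u
2. not ((not q or not r) implies q), v   [neg-Box-rule on 1: fresh world v, uRv]
3. not q or not r, v   [neg-implies-rule on 2]
4. not q, v   [neg-implies-rule on 2]
5. not r, v   [or-rule on 3 (branches; this branch)]
Accessibility: uRv
The negation has an open branch (countermodel exists).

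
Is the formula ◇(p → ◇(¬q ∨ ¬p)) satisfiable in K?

1. ◇(p → ◇(¬q ∨ ¬p)), 0
2. p → ◇(¬q ∨ ¬p), 1   [◇-rule on 1: fresh world 1, 0R1]
3. ◇(¬q ∨ ¬p), 1   [→-rule on 2 (branches; this branch)]
4. ¬q ∨ ¬p, 2   [◇-rule on 3: fresh world 2, 1R2]
5. ¬p, 2   [∨-rule on 4 (branches; this branch)]
Accessibility: 0R1, 1R2

Yes, satisfiable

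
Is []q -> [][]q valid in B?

Invalid (countermodel exists)

Tableau for the negation ~([]q -> [][]q):
1. ~([]q -> [][]q), 0
2. []q, 0   [~->-rule on 1]
3. ~[][]q, 0   [~->-rule on 1]
4. q, 0   [[]-rule on 2 via 0R0]
5. ~[]q, 1   [~[]-rule on 3: fresh world 1, 0R1]
6. q, 1   [[]-rule on 2 via 0R1]
7. ~q, 2   [~[]-rule on 5: fresh world 2, 1R2]
Accessibility: 0R0, 0R1, 1R0, 1R1, 1R2, 2R1, 2R2
The negation has an open branch (countermodel exists).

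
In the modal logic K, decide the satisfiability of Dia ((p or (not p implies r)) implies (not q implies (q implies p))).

Yes, satisfiable

1. Dia ((p or (not p implies r)) implies (not q implies (q implies p))), 0
2. (p or (not p implies r)) implies (not q implies (q implies p)), 1
3. not q implies (q implies p), 1
4. q implies p, 1
5. p, 1
Accessibility: 0R1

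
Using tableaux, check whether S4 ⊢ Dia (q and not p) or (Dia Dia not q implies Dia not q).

Valid

Tableau for the negation not (Dia (q and not p) or (Dia Dia not q implies Dia not q)):
1. not (Dia (q and not p) or (Dia Dia not q implies Dia not q)), 0
2. not Dia (q and not p), 0
3. not (Dia Dia not q implies Dia not q), 0
4. Dia Dia not q, 0
5. not Dia not q, 0
6. not (q and not p), 0
7. q, 0
8. p, 0
9. Dia not q, 1
10. not (q and not p), 1
11. q, 1
12. p, 1
13. not q, 2
14. not (q and not p), 2
15. q, 2
Accessibility: 0R0, 0R1, 0R2, 1R1, 1R2, 2R2
Branch closes: q and not q both at 2.
All branches of the negation close; one closing branch shown above.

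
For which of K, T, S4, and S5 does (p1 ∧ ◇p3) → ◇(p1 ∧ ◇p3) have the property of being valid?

T-tableau for the negation ¬((p1 ∧ ◇p3) → ◇(p1 ∧ ◇p3)):
1. ¬((p1 ∧ ◇p3) → ◇(p1 ∧ ◇p3)), 0
2. p1 ∧ ◇p3, 0
3. ¬◇(p1 ∧ ◇p3), 0
4. p1, 0
5. ◇p3, 0
6. ¬(p1 ∧ ◇p3), 0
7. ¬◇p3, 0
8. ¬p3, 0
9. p3, 1
10. ¬(p1 ∧ ◇p3), 1
11. ¬p3, 1
Accessibility: 0R0, 0R1, 1R1
Branch closes: p3 and ¬p3 both at 1.
Every branch closes (one shown): valid in T, hence also in S4, S5 (every theorem of T is a theorem of S4 and S5).
K-tableau for the negation ¬((p1 ∧ ◇p3) → ◇(p1 ∧ ◇p3)):
1. ¬((p1 ∧ ◇p3) → ◇(p1 ∧ ◇p3)), 0
2. p1 ∧ ◇p3, 0
3. ¬◇(p1 ∧ ◇p3), 0
4. p1, 0
5. ◇p3, 0
6. p3, 1
7. ¬(p1 ∧ ◇p3), 1
8. ¬◇p3, 1
Accessibility: 0R1
Complete open branch: countermodel on a K-frame, so not valid in K.

T, S4, S5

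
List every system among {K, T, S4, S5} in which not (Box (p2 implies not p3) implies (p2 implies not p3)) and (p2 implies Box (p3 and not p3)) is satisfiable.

T-tableau for the formula:
1. not (Box (p2 implies not p3) implies (p2 implies not p3)) and (p2 implies Box (p3 and not p3)), w0
2. not (Box (p2 implies not p3) implies (p2 implies not p3)), w0
3. p2 implies Box (p3 and not p3), w0
4. Box (p2 implies not p3), w0
5. not (p2 implies not p3), w0
6. p2, w0
7. p3, w0
8. p2 implies not p3, w0
9. Box (p3 and not p3), w0
10. p3 and not p3, w0
11. not p3, w0
Accessibility: w0Rw0
Branch closes: p3 and not p3 both at w0.
Every branch closes (one shown): unsatisfiable in T, hence also in S4, S5 (every S4/S5-frame is a T-frame).
K-tableau for the formula:
1. not (Box (p2 implies not p3) implies (p2 implies not p3)) and (p2 implies Box (p3 and not p3)), w0
2. not (Box (p2 implies not p3) implies (p2 implies not p3)), w0
3. p2 implies Box (p3 and not p3), w0
4. Box (p2 implies not p3), w0
5. not (p2 implies not p3), w0
6. p2, w0
7. p3, w0
8. Box (p3 and not p3), w0
Complete open branch: satisfiable in K.

K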